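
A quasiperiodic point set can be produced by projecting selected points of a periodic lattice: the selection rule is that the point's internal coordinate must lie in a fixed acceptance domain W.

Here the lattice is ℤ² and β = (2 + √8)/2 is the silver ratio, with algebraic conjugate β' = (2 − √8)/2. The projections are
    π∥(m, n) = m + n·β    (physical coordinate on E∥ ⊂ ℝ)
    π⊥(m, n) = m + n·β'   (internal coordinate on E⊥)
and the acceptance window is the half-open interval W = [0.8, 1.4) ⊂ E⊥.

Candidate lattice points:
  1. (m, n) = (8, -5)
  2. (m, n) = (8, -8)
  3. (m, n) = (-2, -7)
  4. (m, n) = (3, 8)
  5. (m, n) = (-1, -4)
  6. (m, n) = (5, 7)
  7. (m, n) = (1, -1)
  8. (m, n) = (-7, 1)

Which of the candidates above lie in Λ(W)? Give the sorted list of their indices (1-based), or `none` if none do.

β' = (2−√8)/2 ≈ -0.41421.
[1] lift (8,-5): star map gives 10.07107; window check 0.8 ≤ 10.07107 < 1.4 is false → out
[2] lift (8,-8): star map gives 11.31371; window check 0.8 ≤ 11.31371 < 1.4 is false → out
[3] lift (-2,-7): star map gives 0.89949; window check 0.8 ≤ 0.89949 < 1.4 is true → IN Λ
[4] lift (3,8): star map gives -0.31371; window check 0.8 ≤ -0.31371 < 1.4 is false → out
[5] lift (-1,-4): star map gives 0.65685; window check 0.8 ≤ 0.65685 < 1.4 is false → out
[6] lift (5,7): star map gives 2.10051; window check 0.8 ≤ 2.10051 < 1.4 is false → out
[7] lift (1,-1): star map gives 1.41421; window check 0.8 ≤ 1.41421 < 1.4 is false → out
[8] lift (-7,1): star map gives -7.41421; window check 0.8 ≤ -7.41421 < 1.4 is false → out

3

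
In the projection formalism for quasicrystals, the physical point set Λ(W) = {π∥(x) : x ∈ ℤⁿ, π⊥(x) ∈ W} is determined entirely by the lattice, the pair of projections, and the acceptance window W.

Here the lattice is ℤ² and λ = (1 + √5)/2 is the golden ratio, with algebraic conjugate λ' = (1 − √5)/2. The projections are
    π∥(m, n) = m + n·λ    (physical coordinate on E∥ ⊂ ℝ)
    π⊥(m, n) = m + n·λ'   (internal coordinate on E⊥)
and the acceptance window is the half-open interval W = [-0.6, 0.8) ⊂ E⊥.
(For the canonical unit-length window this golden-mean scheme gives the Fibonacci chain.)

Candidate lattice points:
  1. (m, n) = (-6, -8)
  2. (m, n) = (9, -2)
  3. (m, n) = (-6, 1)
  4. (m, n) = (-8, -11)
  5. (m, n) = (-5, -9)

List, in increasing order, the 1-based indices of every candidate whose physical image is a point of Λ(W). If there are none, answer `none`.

5

Compute λ' = (1−√5)/2 = -0.61803, so π⊥(m,n) = m -0.61803·n.
candidate 1: (m,n)=(-6,-8) → π∥ = -6-8·λ ≈ -18.94427, π⊥ = -6-8·λ' ≈ -1.05573 ∉ [-0.6, 0.8) ⇒ out
candidate 2: (m,n)=(9,-2) → π∥ = 9-2·λ ≈ 5.76393, π⊥ = 9-2·λ' ≈ 10.23607 ∉ [-0.6, 0.8) ⇒ out
candidate 3: (m,n)=(-6,1) → π∥ = -6+1·λ ≈ -4.38197, π⊥ = -6+1·λ' ≈ -6.61803 ∉ [-0.6, 0.8) ⇒ out
candidate 4: (m,n)=(-8,-11) → π∥ = -8-11·λ ≈ -25.79837, π⊥ = -8-11·λ' ≈ -1.20163 ∉ [-0.6, 0.8) ⇒ out
candidate 5: (m,n)=(-5,-9) → π∥ = -5-9·λ ≈ -19.56231, π⊥ = -5-9·λ' ≈ 0.56231 ∈ [-0.6, 0.8) ⇒ IN Λ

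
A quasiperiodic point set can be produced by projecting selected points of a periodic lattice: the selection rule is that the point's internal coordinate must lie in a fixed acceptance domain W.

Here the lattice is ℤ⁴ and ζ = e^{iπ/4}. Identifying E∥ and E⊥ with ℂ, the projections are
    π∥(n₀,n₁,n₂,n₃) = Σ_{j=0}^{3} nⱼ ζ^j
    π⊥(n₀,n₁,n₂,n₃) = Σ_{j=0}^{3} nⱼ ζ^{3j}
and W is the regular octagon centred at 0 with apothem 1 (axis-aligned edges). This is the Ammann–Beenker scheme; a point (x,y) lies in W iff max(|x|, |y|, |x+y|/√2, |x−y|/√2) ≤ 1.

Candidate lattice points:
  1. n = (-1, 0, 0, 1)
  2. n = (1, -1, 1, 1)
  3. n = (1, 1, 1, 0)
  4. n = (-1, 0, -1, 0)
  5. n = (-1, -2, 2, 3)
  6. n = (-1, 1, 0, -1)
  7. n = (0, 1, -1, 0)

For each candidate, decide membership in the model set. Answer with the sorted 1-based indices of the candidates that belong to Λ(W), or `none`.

1, 3

π⊥(n) = n₀ + n₁ζ³ + n₂ζ⁶ + n₃ζ⁹ where ζ = e^{iπ/4}.
#1 (-1, 0, 0, 1): internal (-0.29289, 0.70711); octagon support 0.70711 vs apothem 1 → ∈ W
#2 (1, -1, 1, 1): internal (2.41421, -1.00000); octagon support 2.41421 vs apothem 1 → ∉ W
#3 (1, 1, 1, 0): internal (0.29289, -0.29289); octagon support 0.41421 vs apothem 1 → ∈ W
#4 (-1, 0, -1, 0): internal (-1.00000, 1.00000); octagon support 1.41421 vs apothem 1 → ∉ W
#5 (-1, -2, 2, 3): internal (2.53553, -1.29289); octagon support 2.70711 vs apothem 1 → ∉ W
#6 (-1, 1, 0, -1): internal (-2.41421, 0.00000); octagon support 2.41421 vs apothem 1 → ∉ W
#7 (0, 1, -1, 0): internal (-0.70711, 1.70711); octagon support 1.70711 vs apothem 1 → ∉ W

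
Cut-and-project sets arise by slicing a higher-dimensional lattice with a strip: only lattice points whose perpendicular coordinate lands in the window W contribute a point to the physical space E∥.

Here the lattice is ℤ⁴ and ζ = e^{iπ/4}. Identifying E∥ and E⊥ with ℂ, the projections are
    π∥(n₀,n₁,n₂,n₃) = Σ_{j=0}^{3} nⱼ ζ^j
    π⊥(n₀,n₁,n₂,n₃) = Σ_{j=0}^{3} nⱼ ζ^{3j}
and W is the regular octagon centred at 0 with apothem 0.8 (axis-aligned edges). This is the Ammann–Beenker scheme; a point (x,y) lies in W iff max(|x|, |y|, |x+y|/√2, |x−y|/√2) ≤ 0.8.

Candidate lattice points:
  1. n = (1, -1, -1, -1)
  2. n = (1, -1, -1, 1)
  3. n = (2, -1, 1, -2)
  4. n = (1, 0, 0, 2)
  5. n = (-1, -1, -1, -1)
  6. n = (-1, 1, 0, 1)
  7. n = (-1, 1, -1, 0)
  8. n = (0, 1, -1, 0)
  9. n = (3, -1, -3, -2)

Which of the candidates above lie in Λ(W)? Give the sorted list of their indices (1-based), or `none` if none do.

none

π⊥(n) = n₀ + n₁ζ³ + n₂ζ⁶ + n₃ζ⁹ where ζ = e^{iπ/4}.
candidate 1: n = (1, -1, -1, -1) → π⊥ ≈ (+1.0000, -0.4142); max(|x|,|y|,|x±y|/√2) = 1.0000 > 0.8 ⇒ ∉ W
candidate 2: n = (1, -1, -1, 1) → π⊥ ≈ (+2.4142, +1.0000); max(|x|,|y|,|x±y|/√2) = 2.4142 > 0.8 ⇒ ∉ W
candidate 3: n = (2, -1, 1, -2) → π⊥ ≈ (+1.2929, -3.1213); max(|x|,|y|,|x±y|/√2) = 3.1213 > 0.8 ⇒ ∉ W
candidate 4: n = (1, 0, 0, 2) → π⊥ ≈ (+2.4142, +1.4142); max(|x|,|y|,|x±y|/√2) = 2.7071 > 0.8 ⇒ ∉ W
candidate 5: n = (-1, -1, -1, -1) → π⊥ ≈ (-1.0000, -0.4142); max(|x|,|y|,|x±y|/√2) = 1.0000 > 0.8 ⇒ ∉ W
candidate 6: n = (-1, 1, 0, 1) → π⊥ ≈ (-1.0000, +1.4142); max(|x|,|y|,|x±y|/√2) = 1.7071 > 0.8 ⇒ ∉ W
candidate 7: n = (-1, 1, -1, 0) → π⊥ ≈ (-1.7071, +1.7071); max(|x|,|y|,|x±y|/√2) = 2.4142 > 0.8 ⇒ ∉ W
candidate 8: n = (0, 1, -1, 0) → π⊥ ≈ (-0.7071, +1.7071); max(|x|,|y|,|x±y|/√2) = 1.7071 > 0.8 ⇒ ∉ W
candidate 9: n = (3, -1, -3, -2) → π⊥ ≈ (+2.2929, +0.8787); max(|x|,|y|,|x±y|/√2) = 2.2929 > 0.8 ⇒ ∉ W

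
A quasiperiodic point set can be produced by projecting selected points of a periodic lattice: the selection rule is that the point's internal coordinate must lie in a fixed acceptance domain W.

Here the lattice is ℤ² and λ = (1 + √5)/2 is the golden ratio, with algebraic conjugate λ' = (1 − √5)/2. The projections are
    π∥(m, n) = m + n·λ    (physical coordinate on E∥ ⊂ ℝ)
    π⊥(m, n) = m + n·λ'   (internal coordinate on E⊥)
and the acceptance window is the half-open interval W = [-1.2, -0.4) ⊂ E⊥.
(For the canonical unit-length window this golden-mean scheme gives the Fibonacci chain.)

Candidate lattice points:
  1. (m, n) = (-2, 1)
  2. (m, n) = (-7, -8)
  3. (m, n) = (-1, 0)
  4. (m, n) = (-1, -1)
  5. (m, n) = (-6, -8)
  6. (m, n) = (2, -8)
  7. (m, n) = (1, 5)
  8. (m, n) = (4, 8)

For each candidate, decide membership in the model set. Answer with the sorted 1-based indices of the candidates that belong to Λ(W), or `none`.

Numerically λ ≈ 1.618034 and λ' = −1/λ ≈ -0.618034.
[1] lift (-2,1): star map gives -2.618034; window check -1.2 ≤ -2.618034 < -0.4 is false → out
[2] lift (-7,-8): star map gives -2.055728; window check -1.2 ≤ -2.055728 < -0.4 is false → out
[3] lift (-1,0): star map gives -1.000000; window check -1.2 ≤ -1.000000 < -0.4 is true → IN Λ
[4] lift (-1,-1): star map gives -0.381966; window check -1.2 ≤ -0.381966 < -0.4 is false → out
[5] lift (-6,-8): star map gives -1.055728; window check -1.2 ≤ -1.055728 < -0.4 is true → IN Λ
[6] lift (2,-8): star map gives 6.944272; window check -1.2 ≤ 6.944272 < -0.4 is false → out
[7] lift (1,5): star map gives -2.090170; window check -1.2 ≤ -2.090170 < -0.4 is false → out
[8] lift (4,8): star map gives -0.944272; window check -1.2 ≤ -0.944272 < -0.4 is true → IN Λ

3, 5, 8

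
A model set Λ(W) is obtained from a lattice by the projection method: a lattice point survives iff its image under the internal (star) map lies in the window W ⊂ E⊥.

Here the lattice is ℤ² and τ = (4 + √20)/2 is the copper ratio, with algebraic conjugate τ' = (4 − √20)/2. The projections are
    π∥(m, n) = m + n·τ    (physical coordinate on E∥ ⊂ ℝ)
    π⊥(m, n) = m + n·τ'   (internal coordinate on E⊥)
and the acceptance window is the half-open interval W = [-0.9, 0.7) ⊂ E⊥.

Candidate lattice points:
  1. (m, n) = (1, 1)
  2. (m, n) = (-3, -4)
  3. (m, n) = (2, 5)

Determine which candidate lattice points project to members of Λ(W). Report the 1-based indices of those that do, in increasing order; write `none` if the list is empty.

τ' = (4−√20)/2 ≈ -0.236068.
candidate 1: (m,n)=(1,1) → π∥ = 1+1·τ ≈ 5.236068, π⊥ = 1+1·τ' ≈ 0.763932 ∉ [-0.9, 0.7) ⇒ out
candidate 2: (m,n)=(-3,-4) → π∥ = -3-4·τ ≈ -19.944272, π⊥ = -3-4·τ' ≈ -2.055728 ∉ [-0.9, 0.7) ⇒ out
candidate 3: (m,n)=(2,5) → π∥ = 2+5·τ ≈ 23.180340, π⊥ = 2+5·τ' ≈ 0.819660 ∉ [-0.9, 0.7) ⇒ out

none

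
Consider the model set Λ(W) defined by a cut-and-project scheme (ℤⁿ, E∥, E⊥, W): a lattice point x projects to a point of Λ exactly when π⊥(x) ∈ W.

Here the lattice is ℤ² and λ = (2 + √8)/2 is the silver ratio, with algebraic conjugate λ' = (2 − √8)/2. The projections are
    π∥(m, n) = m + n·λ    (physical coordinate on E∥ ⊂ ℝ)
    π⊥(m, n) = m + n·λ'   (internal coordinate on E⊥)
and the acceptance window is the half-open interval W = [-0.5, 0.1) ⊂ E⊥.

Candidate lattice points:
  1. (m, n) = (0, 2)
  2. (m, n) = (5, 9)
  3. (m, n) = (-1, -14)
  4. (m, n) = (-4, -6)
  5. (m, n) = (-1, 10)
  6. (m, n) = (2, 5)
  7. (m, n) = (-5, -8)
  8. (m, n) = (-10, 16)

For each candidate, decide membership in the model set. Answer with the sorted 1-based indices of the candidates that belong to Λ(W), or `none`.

6

Compute λ' = (2−√8)/2 = -0.4142, so π⊥(m,n) = m -0.4142·n.
[1] lift (0,2): star map gives -0.8284; window check -0.5 ≤ -0.8284 < 0.1 is false → out
[2] lift (5,9): star map gives 1.2721; window check -0.5 ≤ 1.2721 < 0.1 is false → out
[3] lift (-1,-14): star map gives 4.7990; window check -0.5 ≤ 4.7990 < 0.1 is false → out
[4] lift (-4,-6): star map gives -1.5147; window check -0.5 ≤ -1.5147 < 0.1 is false → out
[5] lift (-1,10): star map gives -5.1421; window check -0.5 ≤ -5.1421 < 0.1 is false → out
[6] lift (2,5): star map gives -0.0711; window check -0.5 ≤ -0.0711 < 0.1 is true → IN Λ
[7] lift (-5,-8): star map gives -1.6863; window check -0.5 ≤ -1.6863 < 0.1 is false → out
[8] lift (-10,16): star map gives -16.6274; window check -0.5 ≤ -16.6274 < 0.1 is false → out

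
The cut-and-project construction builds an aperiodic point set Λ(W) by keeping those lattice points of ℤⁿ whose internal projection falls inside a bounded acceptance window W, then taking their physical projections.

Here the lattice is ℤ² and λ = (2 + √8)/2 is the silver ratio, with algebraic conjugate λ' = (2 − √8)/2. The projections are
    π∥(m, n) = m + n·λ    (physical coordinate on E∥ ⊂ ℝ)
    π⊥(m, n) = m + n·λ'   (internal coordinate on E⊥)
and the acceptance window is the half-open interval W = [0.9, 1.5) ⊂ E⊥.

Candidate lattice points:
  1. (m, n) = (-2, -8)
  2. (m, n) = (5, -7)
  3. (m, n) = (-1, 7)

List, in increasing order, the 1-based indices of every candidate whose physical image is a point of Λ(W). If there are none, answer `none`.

Numerically λ ≈ 2.414214 and λ' = −1/λ ≈ -0.414214.
candidate 1: (m,n)=(-2,-8) → π∥ = -2-8·λ ≈ -21.313708, π⊥ = -2-8·λ' ≈ 1.313708 ∈ [0.9, 1.5) ⇒ IN Λ
candidate 2: (m,n)=(5,-7) → π∥ = 5-7·λ ≈ -11.899495, π⊥ = 5-7·λ' ≈ 7.899495 ∉ [0.9, 1.5) ⇒ out
candidate 3: (m,n)=(-1,7) → π∥ = -1+7·λ ≈ 15.899495, π⊥ = -1+7·λ' ≈ -3.899495 ∉ [0.9, 1.5) ⇒ out

1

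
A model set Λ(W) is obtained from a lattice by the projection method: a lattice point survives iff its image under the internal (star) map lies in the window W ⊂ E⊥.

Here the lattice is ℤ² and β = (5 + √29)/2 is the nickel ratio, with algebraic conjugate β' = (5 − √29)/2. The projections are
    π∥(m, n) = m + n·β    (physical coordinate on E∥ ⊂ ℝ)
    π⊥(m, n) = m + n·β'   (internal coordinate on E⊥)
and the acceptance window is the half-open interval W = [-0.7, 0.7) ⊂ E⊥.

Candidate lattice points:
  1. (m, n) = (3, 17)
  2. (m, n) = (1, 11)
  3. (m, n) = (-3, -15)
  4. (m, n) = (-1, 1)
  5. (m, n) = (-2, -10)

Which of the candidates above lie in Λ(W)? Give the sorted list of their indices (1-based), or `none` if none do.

1, 3, 5

β' = (5−√29)/2 ≈ -0.1926.
[1] lift (3,17): star map gives -0.2739; window check -0.7 ≤ -0.2739 < 0.7 is true → IN Λ
[2] lift (1,11): star map gives -1.1184; window check -0.7 ≤ -1.1184 < 0.7 is false → out
[3] lift (-3,-15): star map gives -0.1113; window check -0.7 ≤ -0.1113 < 0.7 is true → IN Λ
[4] lift (-1,1): star map gives -1.1926; window check -0.7 ≤ -1.1926 < 0.7 is false → out
[5] lift (-2,-10): star map gives -0.0742; window check -0.7 ≤ -0.0742 < 0.7 is true → IN Λ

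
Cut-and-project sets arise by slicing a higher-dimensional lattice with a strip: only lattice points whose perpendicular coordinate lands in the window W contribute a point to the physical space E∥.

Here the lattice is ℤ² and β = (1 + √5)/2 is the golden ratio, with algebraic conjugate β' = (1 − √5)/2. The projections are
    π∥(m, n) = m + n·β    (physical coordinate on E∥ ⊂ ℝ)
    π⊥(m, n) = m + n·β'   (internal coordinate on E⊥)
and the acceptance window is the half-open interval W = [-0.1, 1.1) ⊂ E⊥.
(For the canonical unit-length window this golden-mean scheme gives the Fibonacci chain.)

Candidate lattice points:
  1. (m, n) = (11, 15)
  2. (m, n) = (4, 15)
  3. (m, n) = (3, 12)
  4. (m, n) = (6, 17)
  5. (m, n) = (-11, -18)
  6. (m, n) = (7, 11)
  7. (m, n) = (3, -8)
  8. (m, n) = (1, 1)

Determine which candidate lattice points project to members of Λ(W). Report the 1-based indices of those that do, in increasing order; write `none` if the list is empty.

5, 6, 8

Numerically β ≈ 1.618034 and β' = −1/β ≈ -0.618034.
[1] lift (11,15): star map gives 1.729490; window check -0.1 ≤ 1.729490 < 1.1 is false → out
[2] lift (4,15): star map gives -5.270510; window check -0.1 ≤ -5.270510 < 1.1 is false → out
[3] lift (3,12): star map gives -4.416408; window check -0.1 ≤ -4.416408 < 1.1 is false → out
[4] lift (6,17): star map gives -4.506578; window check -0.1 ≤ -4.506578 < 1.1 is false → out
[5] lift (-11,-18): star map gives 0.124612; window check -0.1 ≤ 0.124612 < 1.1 is true → IN Λ
[6] lift (7,11): star map gives 0.201626; window check -0.1 ≤ 0.201626 < 1.1 is true → IN Λ
[7] lift (3,-8): star map gives 7.944272; window check -0.1 ≤ 7.944272 < 1.1 is false → out
[8] lift (1,1): star map gives 0.381966; window check -0.1 ≤ 0.381966 < 1.1 is true → IN Λ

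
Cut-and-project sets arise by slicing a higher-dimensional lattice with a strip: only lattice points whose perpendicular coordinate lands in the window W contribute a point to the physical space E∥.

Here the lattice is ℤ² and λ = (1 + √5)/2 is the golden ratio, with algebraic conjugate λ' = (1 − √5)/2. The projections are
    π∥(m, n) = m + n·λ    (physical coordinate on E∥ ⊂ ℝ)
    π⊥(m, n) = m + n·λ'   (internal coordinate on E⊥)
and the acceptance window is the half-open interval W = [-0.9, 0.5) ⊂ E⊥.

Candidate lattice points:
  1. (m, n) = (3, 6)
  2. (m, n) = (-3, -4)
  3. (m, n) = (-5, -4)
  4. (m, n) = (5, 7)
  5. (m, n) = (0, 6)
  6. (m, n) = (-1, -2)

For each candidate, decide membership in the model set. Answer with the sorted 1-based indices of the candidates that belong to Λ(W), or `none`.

1, 2, 6

Numerically λ ≈ 1.618034 and λ' = −1/λ ≈ -0.618034.
#1 (3,6): internal coord 3 + (6)·λ' = -0.708204; -0.708204 ∈ [-0.9, 0.5) → IN Λ
#2 (-3,-4): internal coord -3 + (-4)·λ' = -0.527864; -0.527864 ∈ [-0.9, 0.5) → IN Λ
#3 (-5,-4): internal coord -5 + (-4)·λ' = -2.527864; -2.527864 ∉ [-0.9, 0.5) → out
#4 (5,7): internal coord 5 + (7)·λ' = +0.673762; +0.673762 ∉ [-0.9, 0.5) → out
#5 (0,6): internal coord 0 + (6)·λ' = -3.708204; -3.708204 ∉ [-0.9, 0.5) → out
#6 (-1,-2): internal coord -1 + (-2)·λ' = +0.236068; +0.236068 ∈ [-0.9, 0.5) → IN Λ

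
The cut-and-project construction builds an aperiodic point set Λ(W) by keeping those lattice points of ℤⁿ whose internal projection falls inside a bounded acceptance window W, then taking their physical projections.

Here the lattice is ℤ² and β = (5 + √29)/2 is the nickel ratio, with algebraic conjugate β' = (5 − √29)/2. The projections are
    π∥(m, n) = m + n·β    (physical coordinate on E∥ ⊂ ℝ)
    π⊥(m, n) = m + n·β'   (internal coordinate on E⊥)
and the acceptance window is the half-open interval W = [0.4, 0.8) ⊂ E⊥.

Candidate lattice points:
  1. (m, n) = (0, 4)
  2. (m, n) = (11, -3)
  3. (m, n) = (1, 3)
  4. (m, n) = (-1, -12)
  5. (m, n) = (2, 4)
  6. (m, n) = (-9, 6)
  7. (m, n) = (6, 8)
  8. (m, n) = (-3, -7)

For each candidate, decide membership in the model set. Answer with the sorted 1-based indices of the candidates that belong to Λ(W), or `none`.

Numerically β ≈ 5.1926 and β' = −1/β ≈ -0.1926.
[1] lift (0,4): star map gives -0.7703; window check 0.4 ≤ -0.7703 < 0.8 is false → out
[2] lift (11,-3): star map gives 11.5777; window check 0.4 ≤ 11.5777 < 0.8 is false → out
[3] lift (1,3): star map gives 0.4223; window check 0.4 ≤ 0.4223 < 0.8 is true → IN Λ
[4] lift (-1,-12): star map gives 1.3110; window check 0.4 ≤ 1.3110 < 0.8 is false → out
[5] lift (2,4): star map gives 1.2297; window check 0.4 ≤ 1.2297 < 0.8 is false → out
[6] lift (-9,6): star map gives -10.1555; window check 0.4 ≤ -10.1555 < 0.8 is false → out
[7] lift (6,8): star map gives 4.4593; window check 0.4 ≤ 4.4593 < 0.8 is false → out
[8] lift (-3,-7): star map gives -1.6519; window check 0.4 ≤ -1.6519 < 0.8 is false → out

3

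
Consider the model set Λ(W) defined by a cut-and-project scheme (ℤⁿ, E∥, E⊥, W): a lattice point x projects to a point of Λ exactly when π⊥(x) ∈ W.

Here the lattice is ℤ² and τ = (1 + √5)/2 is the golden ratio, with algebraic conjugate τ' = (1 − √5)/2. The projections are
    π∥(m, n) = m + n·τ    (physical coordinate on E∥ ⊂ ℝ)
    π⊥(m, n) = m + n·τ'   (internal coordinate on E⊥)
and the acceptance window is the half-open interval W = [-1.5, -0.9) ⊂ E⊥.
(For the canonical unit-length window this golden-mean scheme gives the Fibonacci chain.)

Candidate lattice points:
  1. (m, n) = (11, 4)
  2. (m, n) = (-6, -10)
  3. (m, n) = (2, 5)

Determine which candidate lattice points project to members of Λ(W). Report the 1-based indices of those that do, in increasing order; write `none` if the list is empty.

3

Compute τ' = (1−√5)/2 = -0.618034, so π⊥(m,n) = m -0.618034·n.
candidate 1: (m,n)=(11,4) → π∥ = 11+4·τ ≈ 17.472136, π⊥ = 11+4·τ' ≈ 8.527864 ∉ [-1.5, -0.9) ⇒ out
candidate 2: (m,n)=(-6,-10) → π∥ = -6-10·τ ≈ -22.180340, π⊥ = -6-10·τ' ≈ 0.180340 ∉ [-1.5, -0.9) ⇒ out
candidate 3: (m,n)=(2,5) → π∥ = 2+5·τ ≈ 10.090170, π⊥ = 2+5·τ' ≈ -1.090170 ∈ [-1.5, -0.9) ⇒ IN Λ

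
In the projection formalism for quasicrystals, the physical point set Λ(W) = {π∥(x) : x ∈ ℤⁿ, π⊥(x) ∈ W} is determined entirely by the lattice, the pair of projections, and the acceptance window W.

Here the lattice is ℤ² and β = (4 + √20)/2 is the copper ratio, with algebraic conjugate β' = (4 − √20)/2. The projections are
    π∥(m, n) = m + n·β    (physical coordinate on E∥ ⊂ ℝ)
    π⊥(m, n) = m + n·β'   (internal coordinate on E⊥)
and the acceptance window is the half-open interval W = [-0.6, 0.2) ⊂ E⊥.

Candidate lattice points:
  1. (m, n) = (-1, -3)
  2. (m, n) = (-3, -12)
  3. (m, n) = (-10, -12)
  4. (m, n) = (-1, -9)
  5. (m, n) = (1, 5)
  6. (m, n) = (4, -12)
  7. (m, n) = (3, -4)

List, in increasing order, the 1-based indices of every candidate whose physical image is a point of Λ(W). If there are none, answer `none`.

1, 2, 5

Compute β' = (4−√20)/2 = -0.23607, so π⊥(m,n) = m -0.23607·n.
#1 (-1,-3): internal coord -1 + (-3)·β' = -0.29180; -0.29180 ∈ [-0.6, 0.2) → IN Λ
#2 (-3,-12): internal coord -3 + (-12)·β' = -0.16718; -0.16718 ∈ [-0.6, 0.2) → IN Λ
#3 (-10,-12): internal coord -10 + (-12)·β' = -7.16718; -7.16718 ∉ [-0.6, 0.2) → out
#4 (-1,-9): internal coord -1 + (-9)·β' = +1.12461; +1.12461 ∉ [-0.6, 0.2) → out
#5 (1,5): internal coord 1 + (5)·β' = -0.18034; -0.18034 ∈ [-0.6, 0.2) → IN Λ
#6 (4,-12): internal coord 4 + (-12)·β' = +6.83282; +6.83282 ∉ [-0.6, 0.2) → out
#7 (3,-4): internal coord 3 + (-4)·β' = +3.94427; +3.94427 ∉ [-0.6, 0.2) → out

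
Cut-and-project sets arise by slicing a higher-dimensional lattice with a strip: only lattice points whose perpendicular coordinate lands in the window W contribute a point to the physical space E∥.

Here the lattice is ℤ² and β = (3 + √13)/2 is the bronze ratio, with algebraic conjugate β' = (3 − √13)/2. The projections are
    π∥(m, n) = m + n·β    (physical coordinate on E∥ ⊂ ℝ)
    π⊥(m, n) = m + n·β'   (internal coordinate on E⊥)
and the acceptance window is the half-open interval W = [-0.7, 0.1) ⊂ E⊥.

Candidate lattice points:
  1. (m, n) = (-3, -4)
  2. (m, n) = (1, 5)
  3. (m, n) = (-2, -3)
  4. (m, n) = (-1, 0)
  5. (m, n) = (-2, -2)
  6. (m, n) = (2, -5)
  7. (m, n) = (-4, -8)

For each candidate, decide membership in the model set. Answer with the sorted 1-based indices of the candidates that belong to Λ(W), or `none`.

2

Compute β' = (3−√13)/2 = -0.30278, so π⊥(m,n) = m -0.30278·n.
[1] lift (-3,-4): star map gives -1.78890; window check -0.7 ≤ -1.78890 < 0.1 is false → out
[2] lift (1,5): star map gives -0.51388; window check -0.7 ≤ -0.51388 < 0.1 is true → IN Λ
[3] lift (-2,-3): star map gives -1.09167; window check -0.7 ≤ -1.09167 < 0.1 is false → out
[4] lift (-1,0): star map gives -1.00000; window check -0.7 ≤ -1.00000 < 0.1 is false → out
[5] lift (-2,-2): star map gives -1.39445; window check -0.7 ≤ -1.39445 < 0.1 is false → out
[6] lift (2,-5): star map gives 3.51388; window check -0.7 ≤ 3.51388 < 0.1 is false → out
[7] lift (-4,-8): star map gives -1.57779; window check -0.7 ≤ -1.57779 < 0.1 is false → out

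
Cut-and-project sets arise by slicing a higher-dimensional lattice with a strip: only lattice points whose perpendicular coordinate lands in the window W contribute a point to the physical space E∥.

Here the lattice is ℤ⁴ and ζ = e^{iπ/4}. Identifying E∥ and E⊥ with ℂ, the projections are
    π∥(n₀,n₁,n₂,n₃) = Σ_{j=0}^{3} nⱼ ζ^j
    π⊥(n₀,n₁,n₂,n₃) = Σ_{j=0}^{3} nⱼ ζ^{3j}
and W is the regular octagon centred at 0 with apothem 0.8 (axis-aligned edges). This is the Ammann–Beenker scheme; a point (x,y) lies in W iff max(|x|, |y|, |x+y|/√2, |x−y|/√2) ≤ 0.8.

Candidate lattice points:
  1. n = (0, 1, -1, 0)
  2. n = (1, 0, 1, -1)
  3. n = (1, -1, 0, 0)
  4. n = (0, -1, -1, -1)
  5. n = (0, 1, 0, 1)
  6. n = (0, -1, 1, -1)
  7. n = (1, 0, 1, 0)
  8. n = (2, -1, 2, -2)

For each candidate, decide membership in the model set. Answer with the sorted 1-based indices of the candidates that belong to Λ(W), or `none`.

Internal map: ζ^{3j} for j=0..3 gives (1,0), (−√2/2,√2/2), (0,−1), (√2/2,√2/2).
#1 (0, 1, -1, 0): internal (-0.707107, 1.707107); octagon support 1.707107 vs apothem 0.8 → ∉ W
#2 (1, 0, 1, -1): internal (0.292893, -1.707107); octagon support 1.707107 vs apothem 0.8 → ∉ W
#3 (1, -1, 0, 0): internal (1.707107, -0.707107); octagon support 1.707107 vs apothem 0.8 → ∉ W
#4 (0, -1, -1, -1): internal (0.000000, -0.414214); octagon support 0.414214 vs apothem 0.8 → ∈ W
#5 (0, 1, 0, 1): internal (0.000000, 1.414214); octagon support 1.414214 vs apothem 0.8 → ∉ W
#6 (0, -1, 1, -1): internal (0.000000, -2.414214); octagon support 2.414214 vs apothem 0.8 → ∉ W
#7 (1, 0, 1, 0): internal (1.000000, -1.000000); octagon support 1.414214 vs apothem 0.8 → ∉ W
#8 (2, -1, 2, -2): internal (1.292893, -4.121320); octagon support 4.121320 vs apothem 0.8 → ∉ W

4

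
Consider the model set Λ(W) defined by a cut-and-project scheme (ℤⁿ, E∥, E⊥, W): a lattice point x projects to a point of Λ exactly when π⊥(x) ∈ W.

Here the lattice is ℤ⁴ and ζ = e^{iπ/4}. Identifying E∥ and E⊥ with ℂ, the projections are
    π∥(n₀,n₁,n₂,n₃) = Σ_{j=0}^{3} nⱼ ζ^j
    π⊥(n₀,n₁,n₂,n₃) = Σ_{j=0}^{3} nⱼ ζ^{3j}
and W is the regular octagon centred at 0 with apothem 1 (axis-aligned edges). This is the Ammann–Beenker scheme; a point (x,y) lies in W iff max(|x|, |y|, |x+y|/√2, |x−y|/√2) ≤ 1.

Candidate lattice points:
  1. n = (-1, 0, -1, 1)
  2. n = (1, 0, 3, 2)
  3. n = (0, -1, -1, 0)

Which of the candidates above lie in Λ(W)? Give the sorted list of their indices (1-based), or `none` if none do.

3

Internal map: ζ^{3j} for j=0..3 gives (1,0), (−√2/2,√2/2), (0,−1), (√2/2,√2/2).
#1 (-1, 0, -1, 1): internal (-0.2929, 1.7071); octagon support 1.7071 vs apothem 1 → ∉ W
#2 (1, 0, 3, 2): internal (2.4142, -1.5858); octagon support 2.8284 vs apothem 1 → ∉ W
#3 (0, -1, -1, 0): internal (0.7071, 0.2929); octagon support 0.7071 vs apothem 1 → ∈ W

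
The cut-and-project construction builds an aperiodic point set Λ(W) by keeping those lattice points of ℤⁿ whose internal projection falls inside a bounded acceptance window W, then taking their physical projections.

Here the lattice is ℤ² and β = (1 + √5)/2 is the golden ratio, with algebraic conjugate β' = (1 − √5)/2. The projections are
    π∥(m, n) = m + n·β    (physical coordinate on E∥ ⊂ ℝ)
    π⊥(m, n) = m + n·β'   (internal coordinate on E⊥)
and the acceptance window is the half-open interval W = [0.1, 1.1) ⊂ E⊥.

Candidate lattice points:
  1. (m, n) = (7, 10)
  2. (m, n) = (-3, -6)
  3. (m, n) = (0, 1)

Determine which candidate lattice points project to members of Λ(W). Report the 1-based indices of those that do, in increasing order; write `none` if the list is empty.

β' = (1−√5)/2 ≈ -0.61803.
[1] lift (7,10): star map gives 0.81966; window check 0.1 ≤ 0.81966 < 1.1 is true → IN Λ
[2] lift (-3,-6): star map gives 0.70820; window check 0.1 ≤ 0.70820 < 1.1 is true → IN Λ
[3] lift (0,1): star map gives -0.61803; window check 0.1 ≤ -0.61803 < 1.1 is false → out

1, 2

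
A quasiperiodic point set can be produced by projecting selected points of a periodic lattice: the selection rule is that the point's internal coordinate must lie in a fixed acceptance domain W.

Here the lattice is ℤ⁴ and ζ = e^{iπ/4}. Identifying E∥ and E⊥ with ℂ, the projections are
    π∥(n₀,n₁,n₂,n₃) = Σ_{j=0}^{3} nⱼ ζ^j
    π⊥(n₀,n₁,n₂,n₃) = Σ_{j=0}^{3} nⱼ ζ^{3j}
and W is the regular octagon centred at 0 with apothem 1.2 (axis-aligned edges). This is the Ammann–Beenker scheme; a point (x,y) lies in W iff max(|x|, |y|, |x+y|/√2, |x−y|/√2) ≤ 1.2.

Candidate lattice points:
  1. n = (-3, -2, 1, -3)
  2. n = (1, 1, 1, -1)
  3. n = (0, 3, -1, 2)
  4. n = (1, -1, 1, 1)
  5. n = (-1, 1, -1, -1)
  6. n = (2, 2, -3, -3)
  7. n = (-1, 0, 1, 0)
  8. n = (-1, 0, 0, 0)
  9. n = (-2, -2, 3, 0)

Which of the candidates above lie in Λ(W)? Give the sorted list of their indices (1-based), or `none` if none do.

Internal map: ζ^{3j} for j=0..3 gives (1,0), (−√2/2,√2/2), (0,−1), (√2/2,√2/2).
#1 (-3, -2, 1, -3): internal (-3.707107, -4.535534); octagon support 5.828427 vs apothem 1.2 → ∉ W
#2 (1, 1, 1, -1): internal (-0.414214, -1.000000); octagon support 1.000000 vs apothem 1.2 → ∈ W
#3 (0, 3, -1, 2): internal (-0.707107, 4.535534); octagon support 4.535534 vs apothem 1.2 → ∉ W
#4 (1, -1, 1, 1): internal (2.414214, -1.000000); octagon support 2.414214 vs apothem 1.2 → ∉ W
#5 (-1, 1, -1, -1): internal (-2.414214, 1.000000); octagon support 2.414214 vs apothem 1.2 → ∉ W
#6 (2, 2, -3, -3): internal (-1.535534, 2.292893); octagon support 2.707107 vs apothem 1.2 → ∉ W
#7 (-1, 0, 1, 0): internal (-1.000000, -1.000000); octagon support 1.414214 vs apothem 1.2 → ∉ W
#8 (-1, 0, 0, 0): internal (-1.000000, 0.000000); octagon support 1.000000 vs apothem 1.2 → ∈ W
#9 (-2, -2, 3, 0): internal (-0.585786, -4.414214); octagon support 4.414214 vs apothem 1.2 → ∉ W

2, 8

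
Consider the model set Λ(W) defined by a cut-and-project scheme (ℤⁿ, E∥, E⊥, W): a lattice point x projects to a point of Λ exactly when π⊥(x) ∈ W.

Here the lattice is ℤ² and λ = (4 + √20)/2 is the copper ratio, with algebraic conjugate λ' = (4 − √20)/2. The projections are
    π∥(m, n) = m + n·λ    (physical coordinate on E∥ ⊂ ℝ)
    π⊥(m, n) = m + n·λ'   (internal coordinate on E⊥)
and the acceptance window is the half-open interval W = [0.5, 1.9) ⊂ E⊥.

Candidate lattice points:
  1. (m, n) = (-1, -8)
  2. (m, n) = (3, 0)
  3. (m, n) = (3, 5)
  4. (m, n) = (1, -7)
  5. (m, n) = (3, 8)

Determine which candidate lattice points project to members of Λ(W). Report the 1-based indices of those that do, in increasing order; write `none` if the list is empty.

Numerically λ ≈ 4.2361 and λ' = −1/λ ≈ -0.2361.
candidate 1: (m,n)=(-1,-8) → π∥ = -1-8·λ ≈ -34.8885, π⊥ = -1-8·λ' ≈ 0.8885 ∈ [0.5, 1.9) ⇒ IN Λ
candidate 2: (m,n)=(3,0) → π∥ = 3+0·λ ≈ 3.0000, π⊥ = 3+0·λ' ≈ 3.0000 ∉ [0.5, 1.9) ⇒ out
candidate 3: (m,n)=(3,5) → π∥ = 3+5·λ ≈ 24.1803, π⊥ = 3+5·λ' ≈ 1.8197 ∈ [0.5, 1.9) ⇒ IN Λ
candidate 4: (m,n)=(1,-7) → π∥ = 1-7·λ ≈ -28.6525, π⊥ = 1-7·λ' ≈ 2.6525 ∉ [0.5, 1.9) ⇒ out
candidate 5: (m,n)=(3,8) → π∥ = 3+8·λ ≈ 36.8885, π⊥ = 3+8·λ' ≈ 1.1115 ∈ [0.5, 1.9) ⇒ IN Λ

1, 3, 5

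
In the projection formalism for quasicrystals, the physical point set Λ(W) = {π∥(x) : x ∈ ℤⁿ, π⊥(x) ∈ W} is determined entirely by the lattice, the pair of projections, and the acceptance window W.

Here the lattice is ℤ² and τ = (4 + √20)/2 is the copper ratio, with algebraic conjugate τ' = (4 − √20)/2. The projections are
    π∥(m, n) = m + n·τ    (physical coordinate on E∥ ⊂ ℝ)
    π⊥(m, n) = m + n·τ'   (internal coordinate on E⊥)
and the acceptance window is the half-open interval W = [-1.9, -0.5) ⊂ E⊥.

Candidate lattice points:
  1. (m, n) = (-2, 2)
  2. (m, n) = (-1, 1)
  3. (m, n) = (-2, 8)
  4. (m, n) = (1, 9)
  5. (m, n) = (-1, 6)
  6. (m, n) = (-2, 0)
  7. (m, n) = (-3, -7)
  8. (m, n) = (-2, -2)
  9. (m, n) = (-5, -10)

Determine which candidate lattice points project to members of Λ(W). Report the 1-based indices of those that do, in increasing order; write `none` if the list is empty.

2, 4, 7, 8

τ' = (4−√20)/2 ≈ -0.2361.
#1 (-2,2): internal coord -2 + (2)·τ' = -2.4721; -2.4721 ∉ [-1.9, -0.5) → out
#2 (-1,1): internal coord -1 + (1)·τ' = -1.2361; -1.2361 ∈ [-1.9, -0.5) → IN Λ
#3 (-2,8): internal coord -2 + (8)·τ' = -3.8885; -3.8885 ∉ [-1.9, -0.5) → out
#4 (1,9): internal coord 1 + (9)·τ' = -1.1246; -1.1246 ∈ [-1.9, -0.5) → IN Λ
#5 (-1,6): internal coord -1 + (6)·τ' = -2.4164; -2.4164 ∉ [-1.9, -0.5) → out
#6 (-2,0): internal coord -2 + (0)·τ' = -2.0000; -2.0000 ∉ [-1.9, -0.5) → out
#7 (-3,-7): internal coord -3 + (-7)·τ' = -1.3475; -1.3475 ∈ [-1.9, -0.5) → IN Λ
#8 (-2,-2): internal coord -2 + (-2)·τ' = -1.5279; -1.5279 ∈ [-1.9, -0.5) → IN Λ
#9 (-5,-10): internal coord -5 + (-10)·τ' = -2.6393; -2.6393 ∉ [-1.9, -0.5) → out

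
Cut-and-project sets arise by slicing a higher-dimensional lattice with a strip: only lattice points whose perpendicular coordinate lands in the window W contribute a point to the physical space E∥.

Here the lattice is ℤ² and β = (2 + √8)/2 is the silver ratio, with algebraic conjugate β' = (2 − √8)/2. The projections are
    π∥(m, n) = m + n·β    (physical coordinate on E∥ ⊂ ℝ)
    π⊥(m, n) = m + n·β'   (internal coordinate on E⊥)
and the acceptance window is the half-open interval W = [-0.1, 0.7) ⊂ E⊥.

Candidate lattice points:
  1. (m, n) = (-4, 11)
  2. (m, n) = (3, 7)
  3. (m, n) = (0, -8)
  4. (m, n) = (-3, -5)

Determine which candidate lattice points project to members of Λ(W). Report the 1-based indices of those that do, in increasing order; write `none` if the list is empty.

2

Numerically β ≈ 2.4142 and β' = −1/β ≈ -0.4142.
#1 (-4,11): internal coord -4 + (11)·β' = -8.5563; -8.5563 ∉ [-0.1, 0.7) → out
#2 (3,7): internal coord 3 + (7)·β' = +0.1005; +0.1005 ∈ [-0.1, 0.7) → IN Λ
#3 (0,-8): internal coord 0 + (-8)·β' = +3.3137; +3.3137 ∉ [-0.1, 0.7) → out
#4 (-3,-5): internal coord -3 + (-5)·β' = -0.9289; -0.9289 ∉ [-0.1, 0.7) → out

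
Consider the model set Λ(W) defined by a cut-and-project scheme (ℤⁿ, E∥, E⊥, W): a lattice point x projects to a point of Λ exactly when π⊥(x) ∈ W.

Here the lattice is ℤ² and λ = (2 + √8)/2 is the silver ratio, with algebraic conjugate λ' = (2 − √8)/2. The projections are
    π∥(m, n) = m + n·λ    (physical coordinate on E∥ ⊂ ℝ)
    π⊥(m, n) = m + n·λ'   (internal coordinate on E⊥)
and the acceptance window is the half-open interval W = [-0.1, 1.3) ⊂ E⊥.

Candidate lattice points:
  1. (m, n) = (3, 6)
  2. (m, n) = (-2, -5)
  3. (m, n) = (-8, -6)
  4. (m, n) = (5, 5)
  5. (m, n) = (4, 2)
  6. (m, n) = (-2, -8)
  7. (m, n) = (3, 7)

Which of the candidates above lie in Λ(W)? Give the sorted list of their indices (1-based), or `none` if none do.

1, 2, 7

Compute λ' = (2−√8)/2 = -0.414214, so π⊥(m,n) = m -0.414214·n.
candidate 1: (m,n)=(3,6) → π∥ = 3+6·λ ≈ 17.485281, π⊥ = 3+6·λ' ≈ 0.514719 ∈ [-0.1, 1.3) ⇒ IN Λ
candidate 2: (m,n)=(-2,-5) → π∥ = -2-5·λ ≈ -14.071068, π⊥ = -2-5·λ' ≈ 0.071068 ∈ [-0.1, 1.3) ⇒ IN Λ
candidate 3: (m,n)=(-8,-6) → π∥ = -8-6·λ ≈ -22.485281, π⊥ = -8-6·λ' ≈ -5.514719 ∉ [-0.1, 1.3) ⇒ out
candidate 4: (m,n)=(5,5) → π∥ = 5+5·λ ≈ 17.071068, π⊥ = 5+5·λ' ≈ 2.928932 ∉ [-0.1, 1.3) ⇒ out
candidate 5: (m,n)=(4,2) → π∥ = 4+2·λ ≈ 8.828427, π⊥ = 4+2·λ' ≈ 3.171573 ∉ [-0.1, 1.3) ⇒ out
candidate 6: (m,n)=(-2,-8) → π∥ = -2-8·λ ≈ -21.313708, π⊥ = -2-8·λ' ≈ 1.313708 ∉ [-0.1, 1.3) ⇒ out
candidate 7: (m,n)=(3,7) → π∥ = 3+7·λ ≈ 19.899495, π⊥ = 3+7·λ' ≈ 0.100505 ∈ [-0.1, 1.3) ⇒ IN Λ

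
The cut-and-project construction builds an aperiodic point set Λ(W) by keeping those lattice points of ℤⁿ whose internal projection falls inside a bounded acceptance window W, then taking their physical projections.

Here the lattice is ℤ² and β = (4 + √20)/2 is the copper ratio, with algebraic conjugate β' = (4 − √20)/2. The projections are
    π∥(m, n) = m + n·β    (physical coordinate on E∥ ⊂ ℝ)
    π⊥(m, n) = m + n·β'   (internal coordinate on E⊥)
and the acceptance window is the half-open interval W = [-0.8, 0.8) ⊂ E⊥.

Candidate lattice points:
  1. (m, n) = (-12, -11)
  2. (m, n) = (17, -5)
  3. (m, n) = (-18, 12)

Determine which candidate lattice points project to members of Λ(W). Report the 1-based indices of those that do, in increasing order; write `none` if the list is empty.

none

Compute β' = (4−√20)/2 = -0.236068, so π⊥(m,n) = m -0.236068·n.
candidate 1: (m,n)=(-12,-11) → π∥ = -12-11·β ≈ -58.596748, π⊥ = -12-11·β' ≈ -9.403252 ∉ [-0.8, 0.8) ⇒ out
candidate 2: (m,n)=(17,-5) → π∥ = 17-5·β ≈ -4.180340, π⊥ = 17-5·β' ≈ 18.180340 ∉ [-0.8, 0.8) ⇒ out
candidate 3: (m,n)=(-18,12) → π∥ = -18+12·β ≈ 32.832816, π⊥ = -18+12·β' ≈ -20.832816 ∉ [-0.8, 0.8) ⇒ out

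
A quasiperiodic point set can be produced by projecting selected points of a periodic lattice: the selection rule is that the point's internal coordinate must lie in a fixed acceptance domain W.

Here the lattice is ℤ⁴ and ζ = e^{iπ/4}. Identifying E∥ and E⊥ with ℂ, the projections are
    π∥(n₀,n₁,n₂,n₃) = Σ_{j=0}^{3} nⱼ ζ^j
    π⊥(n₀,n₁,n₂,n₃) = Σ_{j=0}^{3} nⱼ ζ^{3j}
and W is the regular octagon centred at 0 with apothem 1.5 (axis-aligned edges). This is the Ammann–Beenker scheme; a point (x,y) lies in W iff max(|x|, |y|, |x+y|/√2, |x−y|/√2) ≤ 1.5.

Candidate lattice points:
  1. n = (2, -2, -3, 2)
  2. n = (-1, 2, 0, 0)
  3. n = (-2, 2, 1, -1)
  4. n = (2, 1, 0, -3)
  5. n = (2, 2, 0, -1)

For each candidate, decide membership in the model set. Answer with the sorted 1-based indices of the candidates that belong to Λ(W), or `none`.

5

With ζ = e^{iπ/4} the internal vectors are ζ^0,ζ^3,ζ^6,ζ^9.
#1 (2, -2, -3, 2): internal (4.82843, 3.00000); octagon support 5.53553 vs apothem 1.5 → ∉ W
#2 (-1, 2, 0, 0): internal (-2.41421, 1.41421); octagon support 2.70711 vs apothem 1.5 → ∉ W
#3 (-2, 2, 1, -1): internal (-4.12132, -0.29289); octagon support 4.12132 vs apothem 1.5 → ∉ W
#4 (2, 1, 0, -3): internal (-0.82843, -1.41421); octagon support 1.58579 vs apothem 1.5 → ∉ W
#5 (2, 2, 0, -1): internal (-0.12132, 0.70711); octagon support 0.70711 vs apothem 1.5 → ∈ W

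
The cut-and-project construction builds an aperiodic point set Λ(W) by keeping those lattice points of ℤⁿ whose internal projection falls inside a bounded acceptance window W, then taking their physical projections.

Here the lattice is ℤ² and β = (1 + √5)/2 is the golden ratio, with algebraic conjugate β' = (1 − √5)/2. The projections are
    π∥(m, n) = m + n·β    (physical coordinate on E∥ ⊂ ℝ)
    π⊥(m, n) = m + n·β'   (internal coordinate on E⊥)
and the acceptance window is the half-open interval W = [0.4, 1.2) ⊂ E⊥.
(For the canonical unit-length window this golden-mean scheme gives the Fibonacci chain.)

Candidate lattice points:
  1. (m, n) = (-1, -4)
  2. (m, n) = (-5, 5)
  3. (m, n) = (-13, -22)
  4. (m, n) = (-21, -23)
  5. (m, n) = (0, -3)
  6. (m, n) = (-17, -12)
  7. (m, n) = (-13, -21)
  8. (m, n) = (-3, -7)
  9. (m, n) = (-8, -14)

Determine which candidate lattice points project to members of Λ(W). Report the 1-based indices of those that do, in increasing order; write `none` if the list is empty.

Numerically β ≈ 1.61803 and β' = −1/β ≈ -0.61803.
[1] lift (-1,-4): star map gives 1.47214; window check 0.4 ≤ 1.47214 < 1.2 is false → out
[2] lift (-5,5): star map gives -8.09017; window check 0.4 ≤ -8.09017 < 1.2 is false → out
[3] lift (-13,-22): star map gives 0.59675; window check 0.4 ≤ 0.59675 < 1.2 is true → IN Λ
[4] lift (-21,-23): star map gives -6.78522; window check 0.4 ≤ -6.78522 < 1.2 is false → out
[5] lift (0,-3): star map gives 1.85410; window check 0.4 ≤ 1.85410 < 1.2 is false → out
[6] lift (-17,-12): star map gives -9.58359; window check 0.4 ≤ -9.58359 < 1.2 is false → out
[7] lift (-13,-21): star map gives -0.02129; window check 0.4 ≤ -0.02129 < 1.2 is false → out
[8] lift (-3,-7): star map gives 1.32624; window check 0.4 ≤ 1.32624 < 1.2 is false → out
[9] lift (-8,-14): star map gives 0.65248; window check 0.4 ≤ 0.65248 < 1.2 is true → IN Λ

3, 9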